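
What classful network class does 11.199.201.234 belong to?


First octet: 11
Binary: 00001011
0xxxxxxx -> Class A (1-126)
Class A, default mask 255.0.0.0 (/8)


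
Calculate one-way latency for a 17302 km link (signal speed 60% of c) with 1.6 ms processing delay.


Speed = 0.6 * 3e5 km/s = 180000 km/s
Propagation delay = 17302 / 180000 = 0.0961 s = 96.1222 ms
Processing delay = 1.6 ms
Total one-way latency = 97.7222 ms


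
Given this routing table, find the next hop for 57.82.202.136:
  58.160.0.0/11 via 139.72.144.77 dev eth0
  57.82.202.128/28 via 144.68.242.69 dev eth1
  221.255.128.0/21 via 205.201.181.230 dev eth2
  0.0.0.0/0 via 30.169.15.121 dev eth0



Longest prefix match for 57.82.202.136:
  /11 58.160.0.0: no
  /28 57.82.202.128: MATCH
  /21 221.255.128.0: no
  /0 0.0.0.0: MATCH
Selected: next-hop 144.68.242.69 via eth1 (matched /28)


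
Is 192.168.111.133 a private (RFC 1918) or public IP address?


RFC 1918 private ranges:
  10.0.0.0/8 (10.0.0.0 - 10.255.255.255)
  172.16.0.0/12 (172.16.0.0 - 172.31.255.255)
  192.168.0.0/16 (192.168.0.0 - 192.168.255.255)
Private (in 192.168.0.0/16)


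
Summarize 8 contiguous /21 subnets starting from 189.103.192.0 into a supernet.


Original prefix: /21
Number of subnets: 8 = 2^3
New prefix = 21 - 3 = 18
Supernet: 189.103.192.0/18


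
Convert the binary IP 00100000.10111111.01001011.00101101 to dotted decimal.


00100000 = 32
10111111 = 191
01001011 = 75
00101101 = 45
IP: 32.191.75.45


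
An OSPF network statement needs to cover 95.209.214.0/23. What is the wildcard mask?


Subnet mask: 255.255.254.0
Wildcard = 255.255.255.255 - subnet mask
255 - 255 = 0
255 - 255 = 0
255 - 254 = 1
255 - 0 = 255
Wildcard: 0.0.1.255


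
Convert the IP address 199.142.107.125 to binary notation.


199 = 11000111
142 = 10001110
107 = 01101011
125 = 01111101
Binary: 11000111.10001110.01101011.01111101


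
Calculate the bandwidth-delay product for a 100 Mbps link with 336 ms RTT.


BDP = bandwidth * RTT
= 100 Mbps * 336 ms
= 100 * 1e6 * 336 / 1000 bits
= 33600000 bits
= 4200000 bytes
= 4101.5625 KB
BDP = 33600000 bits (4200000 bytes)


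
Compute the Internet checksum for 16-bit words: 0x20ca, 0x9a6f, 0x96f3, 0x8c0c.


Sum all words (with carry folding):
+ 0x20ca = 0x20ca
+ 0x9a6f = 0xbb39
+ 0x96f3 = 0x522d
+ 0x8c0c = 0xde39
One's complement: ~0xde39
Checksum = 0x21c6


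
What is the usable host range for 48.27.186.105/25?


Network: 48.27.186.0
Broadcast: 48.27.186.127
First usable = network + 1
Last usable = broadcast - 1
Range: 48.27.186.1 to 48.27.186.126


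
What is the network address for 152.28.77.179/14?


IP:   10011000.00011100.01001101.10110011
Mask: 11111111.11111100.00000000.00000000
AND operation:
Net:  10011000.00011100.00000000.00000000
Network: 152.28.0.0/14


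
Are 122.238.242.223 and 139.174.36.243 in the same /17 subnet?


Mask: 255.255.128.0
122.238.242.223 AND mask = 122.238.128.0
139.174.36.243 AND mask = 139.174.0.0
No, different subnets (122.238.128.0 vs 139.174.0.0)


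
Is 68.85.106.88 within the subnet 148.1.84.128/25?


Subnet network: 148.1.84.128
Test IP AND mask: 68.85.106.0
No, 68.85.106.88 is not in 148.1.84.128/25


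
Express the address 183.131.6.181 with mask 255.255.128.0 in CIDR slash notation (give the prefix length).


Binary: 11111111.11111111.10000000.00000000
Count leading 1s
Prefix: /17


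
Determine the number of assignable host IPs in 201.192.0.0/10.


Host bits = 32 - 10 = 22
Total addresses = 2^22 = 4194304
Usable = total - 2 (network and broadcast)
Usable hosts: 4194302


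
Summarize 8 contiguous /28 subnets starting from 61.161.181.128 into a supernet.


Original prefix: /28
Number of subnets: 8 = 2^3
New prefix = 28 - 3 = 25
Supernet: 61.161.181.128/25


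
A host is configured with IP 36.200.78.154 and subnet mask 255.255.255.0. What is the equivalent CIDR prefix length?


Binary: 11111111.11111111.11111111.00000000
Count leading 1s
Prefix: /24


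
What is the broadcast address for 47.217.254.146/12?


Network: 47.208.0.0/12
Host bits = 20
Set all host bits to 1:
Broadcast: 47.223.255.255


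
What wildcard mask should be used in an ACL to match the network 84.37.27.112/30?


Subnet mask: 255.255.255.252
Wildcard = 255.255.255.255 - subnet mask
255 - 255 = 0
255 - 255 = 0
255 - 255 = 0
255 - 252 = 3
Wildcard: 0.0.0.3


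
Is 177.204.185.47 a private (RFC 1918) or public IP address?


RFC 1918 private ranges:
  10.0.0.0/8 (10.0.0.0 - 10.255.255.255)
  172.16.0.0/12 (172.16.0.0 - 172.31.255.255)
  192.168.0.0/16 (192.168.0.0 - 192.168.255.255)
Public (not in any RFC 1918 range)


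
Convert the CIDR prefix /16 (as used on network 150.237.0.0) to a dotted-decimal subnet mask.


/16 means 16 network bits, 16 host bits
Binary: 11111111111111110000000000000000
Mask: 255.255.0.0


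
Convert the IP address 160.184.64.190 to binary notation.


160 = 10100000
184 = 10111000
64 = 01000000
190 = 10111110
Binary: 10100000.10111000.01000000.10111110


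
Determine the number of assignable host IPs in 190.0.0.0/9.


Host bits = 32 - 9 = 23
Total addresses = 2^23 = 8388608
Usable = total - 2 (network and broadcast)
Usable hosts: 8388606


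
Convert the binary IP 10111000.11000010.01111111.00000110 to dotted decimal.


10111000 = 184
11000010 = 194
01111111 = 127
00000110 = 6
IP: 184.194.127.6


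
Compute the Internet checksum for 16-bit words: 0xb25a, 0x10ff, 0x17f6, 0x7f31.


Sum all words (with carry folding):
+ 0xb25a = 0xb25a
+ 0x10ff = 0xc359
+ 0x17f6 = 0xdb4f
+ 0x7f31 = 0x5a81
One's complement: ~0x5a81
Checksum = 0xa57e


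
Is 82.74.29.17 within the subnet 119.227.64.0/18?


Subnet network: 119.227.64.0
Test IP AND mask: 82.74.0.0
No, 82.74.29.17 is not in 119.227.64.0/18


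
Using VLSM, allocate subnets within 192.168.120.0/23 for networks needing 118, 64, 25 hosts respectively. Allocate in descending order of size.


118 hosts -> /25 (126 usable): 192.168.120.0/25
64 hosts -> /25 (126 usable): 192.168.120.128/25
25 hosts -> /27 (30 usable): 192.168.121.0/27
Allocation: 192.168.120.0/25 (118 hosts, 126 usable); 192.168.120.128/25 (64 hosts, 126 usable); 192.168.121.0/27 (25 hosts, 30 usable)


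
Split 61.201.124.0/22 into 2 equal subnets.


New prefix = 22 + 1 = 23
Each subnet has 512 addresses
  61.201.124.0/23
  61.201.126.0/23
Subnets: 61.201.124.0/23, 61.201.126.0/23


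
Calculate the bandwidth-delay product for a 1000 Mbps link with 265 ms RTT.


BDP = bandwidth * RTT
= 1000 Mbps * 265 ms
= 1000 * 1e6 * 265 / 1000 bits
= 265000000 bits
= 33125000 bytes
= 32348.6328 KB
BDP = 265000000 bits (33125000 bytes)


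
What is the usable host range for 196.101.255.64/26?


Network: 196.101.255.64
Broadcast: 196.101.255.127
First usable = network + 1
Last usable = broadcast - 1
Range: 196.101.255.65 to 196.101.255.126


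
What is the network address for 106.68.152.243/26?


IP:   01101010.01000100.10011000.11110011
Mask: 11111111.11111111.11111111.11000000
AND operation:
Net:  01101010.01000100.10011000.11000000
Network: 106.68.152.192/26


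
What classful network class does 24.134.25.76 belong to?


First octet: 24
Binary: 00011000
0xxxxxxx -> Class A (1-126)
Class A, default mask 255.0.0.0 (/8)


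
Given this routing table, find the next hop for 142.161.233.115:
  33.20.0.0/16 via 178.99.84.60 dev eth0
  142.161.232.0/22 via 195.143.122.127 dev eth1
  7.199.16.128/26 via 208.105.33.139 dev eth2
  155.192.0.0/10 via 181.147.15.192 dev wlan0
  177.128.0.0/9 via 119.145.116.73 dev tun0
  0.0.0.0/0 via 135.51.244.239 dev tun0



Longest prefix match for 142.161.233.115:
  /16 33.20.0.0: no
  /22 142.161.232.0: MATCH
  /26 7.199.16.128: no
  /10 155.192.0.0: no
  /9 177.128.0.0: no
  /0 0.0.0.0: MATCH
Selected: next-hop 195.143.122.127 via eth1 (matched /22)


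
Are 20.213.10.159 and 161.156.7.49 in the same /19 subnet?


Mask: 255.255.224.0
20.213.10.159 AND mask = 20.213.0.0
161.156.7.49 AND mask = 161.156.0.0
No, different subnets (20.213.0.0 vs 161.156.0.0)


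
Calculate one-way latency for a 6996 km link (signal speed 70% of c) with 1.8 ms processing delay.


Speed = 0.7 * 3e5 km/s = 210000 km/s
Propagation delay = 6996 / 210000 = 0.0333 s = 33.3143 ms
Processing delay = 1.8 ms
Total one-way latency = 35.1143 ms


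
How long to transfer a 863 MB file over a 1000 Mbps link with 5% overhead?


Effective throughput = 1000 * (1 - 5/100) = 950 Mbps
File size in Mb = 863 * 8 = 6904 Mb
Time = 6904 / 950
Time = 7.2674 seconds


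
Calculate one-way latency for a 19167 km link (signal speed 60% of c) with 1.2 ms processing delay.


Speed = 0.6 * 3e5 km/s = 180000 km/s
Propagation delay = 19167 / 180000 = 0.1065 s = 106.4833 ms
Processing delay = 1.2 ms
Total one-way latency = 107.6833 ms


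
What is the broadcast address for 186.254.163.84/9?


Network: 186.128.0.0/9
Host bits = 23
Set all host bits to 1:
Broadcast: 186.255.255.255


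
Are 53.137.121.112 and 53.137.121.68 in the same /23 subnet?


Mask: 255.255.254.0
53.137.121.112 AND mask = 53.137.120.0
53.137.121.68 AND mask = 53.137.120.0
Yes, same subnet (53.137.120.0)


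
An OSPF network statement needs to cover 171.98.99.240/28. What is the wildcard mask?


Subnet mask: 255.255.255.240
Wildcard = 255.255.255.255 - subnet mask
255 - 255 = 0
255 - 255 = 0
255 - 255 = 0
255 - 240 = 15
Wildcard: 0.0.0.15


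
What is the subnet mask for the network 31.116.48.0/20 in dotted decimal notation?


/20 means 20 network bits, 12 host bits
Binary: 11111111111111111111000000000000
Mask: 255.255.240.0


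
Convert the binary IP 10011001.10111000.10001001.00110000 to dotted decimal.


10011001 = 153
10111000 = 184
10001001 = 137
00110000 = 48
IP: 153.184.137.48


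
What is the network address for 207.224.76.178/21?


IP:   11001111.11100000.01001100.10110010
Mask: 11111111.11111111.11111000.00000000
AND operation:
Net:  11001111.11100000.01001000.00000000
Network: 207.224.72.0/21


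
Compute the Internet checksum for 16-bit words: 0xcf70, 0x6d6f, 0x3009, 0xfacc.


Sum all words (with carry folding):
+ 0xcf70 = 0xcf70
+ 0x6d6f = 0x3ce0
+ 0x3009 = 0x6ce9
+ 0xfacc = 0x67b6
One's complement: ~0x67b6
Checksum = 0x9849


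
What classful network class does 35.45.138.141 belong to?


First octet: 35
Binary: 00100011
0xxxxxxx -> Class A (1-126)
Class A, default mask 255.0.0.0 (/8)


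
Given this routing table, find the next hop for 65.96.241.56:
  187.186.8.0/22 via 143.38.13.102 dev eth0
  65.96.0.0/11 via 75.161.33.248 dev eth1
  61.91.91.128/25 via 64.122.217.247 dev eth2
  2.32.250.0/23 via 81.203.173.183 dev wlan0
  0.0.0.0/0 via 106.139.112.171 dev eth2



Longest prefix match for 65.96.241.56:
  /22 187.186.8.0: no
  /11 65.96.0.0: MATCH
  /25 61.91.91.128: no
  /23 2.32.250.0: no
  /0 0.0.0.0: MATCH
Selected: next-hop 75.161.33.248 via eth1 (matched /11)


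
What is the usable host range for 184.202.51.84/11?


Network: 184.192.0.0
Broadcast: 184.223.255.255
First usable = network + 1
Last usable = broadcast - 1
Range: 184.192.0.1 to 184.223.255.254


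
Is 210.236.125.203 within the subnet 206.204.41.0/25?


Subnet network: 206.204.41.0
Test IP AND mask: 210.236.125.128
No, 210.236.125.203 is not in 206.204.41.0/25


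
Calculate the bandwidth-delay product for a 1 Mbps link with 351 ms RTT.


BDP = bandwidth * RTT
= 1 Mbps * 351 ms
= 1 * 1e6 * 351 / 1000 bits
= 351000 bits
= 43875 bytes
= 42.8467 KB
BDP = 351000 bits (43875 bytes)


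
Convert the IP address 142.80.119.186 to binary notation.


142 = 10001110
80 = 01010000
119 = 01110111
186 = 10111010
Binary: 10001110.01010000.01110111.10111010


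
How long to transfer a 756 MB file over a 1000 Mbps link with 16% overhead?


Effective throughput = 1000 * (1 - 16/100) = 840 Mbps
File size in Mb = 756 * 8 = 6048 Mb
Time = 6048 / 840
Time = 7.2 seconds


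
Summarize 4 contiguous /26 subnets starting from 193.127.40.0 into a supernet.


Original prefix: /26
Number of subnets: 4 = 2^2
New prefix = 26 - 2 = 24
Supernet: 193.127.40.0/24


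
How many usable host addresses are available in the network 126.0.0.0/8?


Host bits = 32 - 8 = 24
Total addresses = 2^24 = 16777216
Usable = total - 2 (network and broadcast)
Usable hosts: 16777214


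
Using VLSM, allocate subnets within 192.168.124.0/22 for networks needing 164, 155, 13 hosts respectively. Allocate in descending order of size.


164 hosts -> /24 (254 usable): 192.168.124.0/24
155 hosts -> /24 (254 usable): 192.168.125.0/24
13 hosts -> /28 (14 usable): 192.168.126.0/28
Allocation: 192.168.124.0/24 (164 hosts, 254 usable); 192.168.125.0/24 (155 hosts, 254 usable); 192.168.126.0/28 (13 hosts, 14 usable)


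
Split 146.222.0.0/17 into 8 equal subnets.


New prefix = 17 + 3 = 20
Each subnet has 4096 addresses
  146.222.0.0/20
  146.222.16.0/20
  146.222.32.0/20
  146.222.48.0/20
  146.222.64.0/20
  146.222.80.0/20
  146.222.96.0/20
  146.222.112.0/20
Subnets: 146.222.0.0/20, 146.222.16.0/20, 146.222.32.0/20, 146.222.48.0/20, 146.222.64.0/20, 146.222.80.0/20, 146.222.96.0/20, 146.222.112.0/20


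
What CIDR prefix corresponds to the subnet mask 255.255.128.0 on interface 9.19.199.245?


Binary: 11111111.11111111.10000000.00000000
Count leading 1s
Prefix: /17


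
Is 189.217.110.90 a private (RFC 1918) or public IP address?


RFC 1918 private ranges:
  10.0.0.0/8 (10.0.0.0 - 10.255.255.255)
  172.16.0.0/12 (172.16.0.0 - 172.31.255.255)
  192.168.0.0/16 (192.168.0.0 - 192.168.255.255)
Public (not in any RFC 1918 range)


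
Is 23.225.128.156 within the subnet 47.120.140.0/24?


Subnet network: 47.120.140.0
Test IP AND mask: 23.225.128.0
No, 23.225.128.156 is not in 47.120.140.0/24


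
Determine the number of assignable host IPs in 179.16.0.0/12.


Host bits = 32 - 12 = 20
Total addresses = 2^20 = 1048576
Usable = total - 2 (network and broadcast)
Usable hosts: 1048574


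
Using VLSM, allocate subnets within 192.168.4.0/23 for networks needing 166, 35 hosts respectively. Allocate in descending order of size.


166 hosts -> /24 (254 usable): 192.168.4.0/24
35 hosts -> /26 (62 usable): 192.168.5.0/26
Allocation: 192.168.4.0/24 (166 hosts, 254 usable); 192.168.5.0/26 (35 hosts, 62 usable)


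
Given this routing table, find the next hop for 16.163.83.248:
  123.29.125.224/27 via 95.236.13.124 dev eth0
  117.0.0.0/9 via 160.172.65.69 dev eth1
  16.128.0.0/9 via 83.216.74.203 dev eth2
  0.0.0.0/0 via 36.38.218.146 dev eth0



Longest prefix match for 16.163.83.248:
  /27 123.29.125.224: no
  /9 117.0.0.0: no
  /9 16.128.0.0: MATCH
  /0 0.0.0.0: MATCH
Selected: next-hop 83.216.74.203 via eth2 (matched /9)


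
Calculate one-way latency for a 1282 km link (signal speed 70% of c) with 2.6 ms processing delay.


Speed = 0.7 * 3e5 km/s = 210000 km/s
Propagation delay = 1282 / 210000 = 0.0061 s = 6.1048 ms
Processing delay = 2.6 ms
Total one-way latency = 8.7048 ms


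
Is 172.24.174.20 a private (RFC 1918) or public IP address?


RFC 1918 private ranges:
  10.0.0.0/8 (10.0.0.0 - 10.255.255.255)
  172.16.0.0/12 (172.16.0.0 - 172.31.255.255)
  192.168.0.0/16 (192.168.0.0 - 192.168.255.255)
Private (in 172.16.0.0/12)


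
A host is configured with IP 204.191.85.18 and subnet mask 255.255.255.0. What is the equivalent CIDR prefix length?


Binary: 11111111.11111111.11111111.00000000
Count leading 1s
Prefix: /24


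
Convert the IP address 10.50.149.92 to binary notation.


10 = 00001010
50 = 00110010
149 = 10010101
92 = 01011100
Binary: 00001010.00110010.10010101.01011100


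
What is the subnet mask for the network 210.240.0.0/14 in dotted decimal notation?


/14 means 14 network bits, 18 host bits
Binary: 11111111111111000000000000000000
Mask: 255.252.0.0


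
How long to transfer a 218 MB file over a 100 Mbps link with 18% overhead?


Effective throughput = 100 * (1 - 18/100) = 82 Mbps
File size in Mb = 218 * 8 = 1744 Mb
Time = 1744 / 82
Time = 21.2683 seconds


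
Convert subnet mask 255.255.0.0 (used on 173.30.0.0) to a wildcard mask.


Subnet mask: 255.255.0.0
Wildcard = 255.255.255.255 - subnet mask
255 - 255 = 0
255 - 255 = 0
255 - 0 = 255
255 - 0 = 255
Wildcard: 0.0.255.255


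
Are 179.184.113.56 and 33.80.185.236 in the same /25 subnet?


Mask: 255.255.255.128
179.184.113.56 AND mask = 179.184.113.0
33.80.185.236 AND mask = 33.80.185.128
No, different subnets (179.184.113.0 vs 33.80.185.128)


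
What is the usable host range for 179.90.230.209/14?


Network: 179.88.0.0
Broadcast: 179.91.255.255
First usable = network + 1
Last usable = broadcast - 1
Range: 179.88.0.1 to 179.91.255.254


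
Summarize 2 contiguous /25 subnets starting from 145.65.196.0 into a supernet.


Original prefix: /25
Number of subnets: 2 = 2^1
New prefix = 25 - 1 = 24
Supernet: 145.65.196.0/24


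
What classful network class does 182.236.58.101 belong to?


First octet: 182
Binary: 10110110
10xxxxxx -> Class B (128-191)
Class B, default mask 255.255.0.0 (/16)


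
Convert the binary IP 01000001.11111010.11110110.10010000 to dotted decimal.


01000001 = 65
11111010 = 250
11110110 = 246
10010000 = 144
IP: 65.250.246.144


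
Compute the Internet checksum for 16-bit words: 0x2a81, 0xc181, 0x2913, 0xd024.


Sum all words (with carry folding):
+ 0x2a81 = 0x2a81
+ 0xc181 = 0xec02
+ 0x2913 = 0x1516
+ 0xd024 = 0xe53a
One's complement: ~0xe53a
Checksum = 0x1ac5


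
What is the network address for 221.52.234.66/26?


IP:   11011101.00110100.11101010.01000010
Mask: 11111111.11111111.11111111.11000000
AND operation:
Net:  11011101.00110100.11101010.01000000
Network: 221.52.234.64/26


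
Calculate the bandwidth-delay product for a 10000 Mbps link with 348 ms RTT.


BDP = bandwidth * RTT
= 10000 Mbps * 348 ms
= 10000 * 1e6 * 348 / 1000 bits
= 3480000000 bits
= 435000000 bytes
= 424804.6875 KB
BDP = 3480000000 bits (435000000 bytes)


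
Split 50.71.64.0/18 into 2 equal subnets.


New prefix = 18 + 1 = 19
Each subnet has 8192 addresses
  50.71.64.0/19
  50.71.96.0/19
Subnets: 50.71.64.0/19, 50.71.96.0/19


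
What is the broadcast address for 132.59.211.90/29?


Network: 132.59.211.88/29
Host bits = 3
Set all host bits to 1:
Broadcast: 132.59.211.95


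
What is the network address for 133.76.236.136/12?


IP:   10000101.01001100.11101100.10001000
Mask: 11111111.11110000.00000000.00000000
AND operation:
Net:  10000101.01000000.00000000.00000000
Network: 133.64.0.0/12


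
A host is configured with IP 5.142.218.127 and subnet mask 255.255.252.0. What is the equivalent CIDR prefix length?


Binary: 11111111.11111111.11111100.00000000
Count leading 1s
Prefix: /22


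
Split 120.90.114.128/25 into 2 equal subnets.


New prefix = 25 + 1 = 26
Each subnet has 64 addresses
  120.90.114.128/26
  120.90.114.192/26
Subnets: 120.90.114.128/26, 120.90.114.192/26


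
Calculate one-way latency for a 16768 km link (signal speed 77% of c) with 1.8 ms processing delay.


Speed = 0.77 * 3e5 km/s = 231000 km/s
Propagation delay = 16768 / 231000 = 0.0726 s = 72.5887 ms
Processing delay = 1.8 ms
Total one-way latency = 74.3887 ms


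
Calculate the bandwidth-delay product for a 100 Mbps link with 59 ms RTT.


BDP = bandwidth * RTT
= 100 Mbps * 59 ms
= 100 * 1e6 * 59 / 1000 bits
= 5900000 bits
= 737500 bytes
= 720.2148 KB
BDP = 5900000 bits (737500 bytes)


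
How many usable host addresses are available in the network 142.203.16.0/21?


Host bits = 32 - 21 = 11
Total addresses = 2^11 = 2048
Usable = total - 2 (network and broadcast)
Usable hosts: 2046


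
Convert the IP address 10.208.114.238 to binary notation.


10 = 00001010
208 = 11010000
114 = 01110010
238 = 11101110
Binary: 00001010.11010000.01110010.11101110


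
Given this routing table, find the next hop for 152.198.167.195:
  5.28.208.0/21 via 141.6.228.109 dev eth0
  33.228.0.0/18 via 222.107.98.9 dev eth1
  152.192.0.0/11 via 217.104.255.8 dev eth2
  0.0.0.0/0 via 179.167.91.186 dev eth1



Longest prefix match for 152.198.167.195:
  /21 5.28.208.0: no
  /18 33.228.0.0: no
  /11 152.192.0.0: MATCH
  /0 0.0.0.0: MATCH
Selected: next-hop 217.104.255.8 via eth2 (matched /11)


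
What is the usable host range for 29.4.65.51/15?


Network: 29.4.0.0
Broadcast: 29.5.255.255
First usable = network + 1
Last usable = broadcast - 1
Range: 29.4.0.1 to 29.5.255.254


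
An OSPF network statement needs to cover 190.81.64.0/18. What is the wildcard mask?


Subnet mask: 255.255.192.0
Wildcard = 255.255.255.255 - subnet mask
255 - 255 = 0
255 - 255 = 0
255 - 192 = 63
255 - 0 = 255
Wildcard: 0.0.63.255


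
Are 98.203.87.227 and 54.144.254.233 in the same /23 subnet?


Mask: 255.255.254.0
98.203.87.227 AND mask = 98.203.86.0
54.144.254.233 AND mask = 54.144.254.0
No, different subnets (98.203.86.0 vs 54.144.254.0)


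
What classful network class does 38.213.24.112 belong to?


First octet: 38
Binary: 00100110
0xxxxxxx -> Class A (1-126)
Class A, default mask 255.0.0.0 (/8)


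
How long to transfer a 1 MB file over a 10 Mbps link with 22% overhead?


Effective throughput = 10 * (1 - 22/100) = 7.8 Mbps
File size in Mb = 1 * 8 = 8 Mb
Time = 8 / 7.8
Time = 1.0256 seconds


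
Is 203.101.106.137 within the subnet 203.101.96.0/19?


Subnet network: 203.101.96.0
Test IP AND mask: 203.101.96.0
Yes, 203.101.106.137 is in 203.101.96.0/19


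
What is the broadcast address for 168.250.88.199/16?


Network: 168.250.0.0/16
Host bits = 16
Set all host bits to 1:
Broadcast: 168.250.255.255


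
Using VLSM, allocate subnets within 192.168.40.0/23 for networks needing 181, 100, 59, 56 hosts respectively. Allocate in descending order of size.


181 hosts -> /24 (254 usable): 192.168.40.0/24
100 hosts -> /25 (126 usable): 192.168.41.0/25
59 hosts -> /26 (62 usable): 192.168.41.128/26
56 hosts -> /26 (62 usable): 192.168.41.192/26
Allocation: 192.168.40.0/24 (181 hosts, 254 usable); 192.168.41.0/25 (100 hosts, 126 usable); 192.168.41.128/26 (59 hosts, 62 usable); 192.168.41.192/26 (56 hosts, 62 usable)


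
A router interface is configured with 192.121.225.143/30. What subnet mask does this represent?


/30 means 30 network bits, 2 host bits
Binary: 11111111111111111111111111111100
Mask: 255.255.255.252


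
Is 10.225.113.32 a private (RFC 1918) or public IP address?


RFC 1918 private ranges:
  10.0.0.0/8 (10.0.0.0 - 10.255.255.255)
  172.16.0.0/12 (172.16.0.0 - 172.31.255.255)
  192.168.0.0/16 (192.168.0.0 - 192.168.255.255)
Private (in 10.0.0.0/8)


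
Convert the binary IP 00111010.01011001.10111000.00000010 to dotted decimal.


00111010 = 58
01011001 = 89
10111000 = 184
00000010 = 2
IP: 58.89.184.2


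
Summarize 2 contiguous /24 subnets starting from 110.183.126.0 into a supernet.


Original prefix: /24
Number of subnets: 2 = 2^1
New prefix = 24 - 1 = 23
Supernet: 110.183.126.0/23


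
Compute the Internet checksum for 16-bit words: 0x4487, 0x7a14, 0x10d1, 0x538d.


Sum all words (with carry folding):
+ 0x4487 = 0x4487
+ 0x7a14 = 0xbe9b
+ 0x10d1 = 0xcf6c
+ 0x538d = 0x22fa
One's complement: ~0x22fa
Checksum = 0xdd05


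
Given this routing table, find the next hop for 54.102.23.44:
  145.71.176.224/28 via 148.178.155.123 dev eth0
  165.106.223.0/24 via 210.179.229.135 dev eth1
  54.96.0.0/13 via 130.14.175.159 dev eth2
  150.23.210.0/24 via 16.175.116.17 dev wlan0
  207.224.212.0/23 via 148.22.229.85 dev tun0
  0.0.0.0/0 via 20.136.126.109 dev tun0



Longest prefix match for 54.102.23.44:
  /28 145.71.176.224: no
  /24 165.106.223.0: no
  /13 54.96.0.0: MATCH
  /24 150.23.210.0: no
  /23 207.224.212.0: no
  /0 0.0.0.0: MATCH
Selected: next-hop 130.14.175.159 via eth2 (matched /13)


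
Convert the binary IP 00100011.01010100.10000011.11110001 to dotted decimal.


00100011 = 35
01010100 = 84
10000011 = 131
11110001 = 241
IP: 35.84.131.241


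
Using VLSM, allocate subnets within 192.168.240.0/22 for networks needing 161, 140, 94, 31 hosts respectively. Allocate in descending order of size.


161 hosts -> /24 (254 usable): 192.168.240.0/24
140 hosts -> /24 (254 usable): 192.168.241.0/24
94 hosts -> /25 (126 usable): 192.168.242.0/25
31 hosts -> /26 (62 usable): 192.168.242.128/26
Allocation: 192.168.240.0/24 (161 hosts, 254 usable); 192.168.241.0/24 (140 hosts, 254 usable); 192.168.242.0/25 (94 hosts, 126 usable); 192.168.242.128/26 (31 hosts, 62 usable)


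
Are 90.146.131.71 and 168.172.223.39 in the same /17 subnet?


Mask: 255.255.128.0
90.146.131.71 AND mask = 90.146.128.0
168.172.223.39 AND mask = 168.172.128.0
No, different subnets (90.146.128.0 vs 168.172.128.0)


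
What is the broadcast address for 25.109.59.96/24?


Network: 25.109.59.0/24
Host bits = 8
Set all host bits to 1:
Broadcast: 25.109.59.255


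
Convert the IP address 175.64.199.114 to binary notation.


175 = 10101111
64 = 01000000
199 = 11000111
114 = 01110010
Binary: 10101111.01000000.11000111.01110010


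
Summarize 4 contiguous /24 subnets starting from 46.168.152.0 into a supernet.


Original prefix: /24
Number of subnets: 4 = 2^2
New prefix = 24 - 2 = 22
Supernet: 46.168.152.0/22


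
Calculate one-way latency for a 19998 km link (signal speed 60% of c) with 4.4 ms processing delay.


Speed = 0.6 * 3e5 km/s = 180000 km/s
Propagation delay = 19998 / 180000 = 0.1111 s = 111.1 ms
Processing delay = 4.4 ms
Total one-way latency = 115.5 ms


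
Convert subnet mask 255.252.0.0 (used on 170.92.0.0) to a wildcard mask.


Subnet mask: 255.252.0.0
Wildcard = 255.255.255.255 - subnet mask
255 - 255 = 0
255 - 252 = 3
255 - 0 = 255
255 - 0 = 255
Wildcard: 0.3.255.255


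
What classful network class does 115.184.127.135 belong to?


First octet: 115
Binary: 01110011
0xxxxxxx -> Class A (1-126)
Class A, default mask 255.0.0.0 (/8)


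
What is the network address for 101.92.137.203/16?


IP:   01100101.01011100.10001001.11001011
Mask: 11111111.11111111.00000000.00000000
AND operation:
Net:  01100101.01011100.00000000.00000000
Network: 101.92.0.0/16


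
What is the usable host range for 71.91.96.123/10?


Network: 71.64.0.0
Broadcast: 71.127.255.255
First usable = network + 1
Last usable = broadcast - 1
Range: 71.64.0.1 to 71.127.255.254


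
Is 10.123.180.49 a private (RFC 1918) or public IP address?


RFC 1918 private ranges:
  10.0.0.0/8 (10.0.0.0 - 10.255.255.255)
  172.16.0.0/12 (172.16.0.0 - 172.31.255.255)
  192.168.0.0/16 (192.168.0.0 - 192.168.255.255)
Private (in 10.0.0.0/8)


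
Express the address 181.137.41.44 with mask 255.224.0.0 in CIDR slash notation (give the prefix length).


Binary: 11111111.11100000.00000000.00000000
Count leading 1s
Prefix: /11


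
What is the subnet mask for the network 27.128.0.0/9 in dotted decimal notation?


/9 means 9 network bits, 23 host bits
Binary: 11111111100000000000000000000000
Mask: 255.128.0.0


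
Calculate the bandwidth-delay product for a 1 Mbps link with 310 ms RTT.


BDP = bandwidth * RTT
= 1 Mbps * 310 ms
= 1 * 1e6 * 310 / 1000 bits
= 310000 bits
= 38750 bytes
= 37.8418 KB
BDP = 310000 bits (38750 bytes)


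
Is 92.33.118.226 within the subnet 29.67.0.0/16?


Subnet network: 29.67.0.0
Test IP AND mask: 92.33.0.0
No, 92.33.118.226 is not in 29.67.0.0/16


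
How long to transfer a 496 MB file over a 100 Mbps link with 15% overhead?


Effective throughput = 100 * (1 - 15/100) = 85 Mbps
File size in Mb = 496 * 8 = 3968 Mb
Time = 3968 / 85
Time = 46.6824 seconds


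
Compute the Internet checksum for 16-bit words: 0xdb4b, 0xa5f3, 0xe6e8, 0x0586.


Sum all words (with carry folding):
+ 0xdb4b = 0xdb4b
+ 0xa5f3 = 0x813f
+ 0xe6e8 = 0x6828
+ 0x0586 = 0x6dae
One's complement: ~0x6dae
Checksum = 0x9251


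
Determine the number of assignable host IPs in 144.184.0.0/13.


Host bits = 32 - 13 = 19
Total addresses = 2^19 = 524288
Usable = total - 2 (network and broadcast)
Usable hosts: 524286


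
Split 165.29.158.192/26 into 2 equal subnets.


New prefix = 26 + 1 = 27
Each subnet has 32 addresses
  165.29.158.192/27
  165.29.158.224/27
Subnets: 165.29.158.192/27, 165.29.158.224/27


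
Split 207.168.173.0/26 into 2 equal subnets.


New prefix = 26 + 1 = 27
Each subnet has 32 addresses
  207.168.173.0/27
  207.168.173.32/27
Subnets: 207.168.173.0/27, 207.168.173.32/27


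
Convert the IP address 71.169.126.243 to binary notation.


71 = 01000111
169 = 10101001
126 = 01111110
243 = 11110011
Binary: 01000111.10101001.01111110.11110011


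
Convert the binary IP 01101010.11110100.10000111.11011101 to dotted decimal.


01101010 = 106
11110100 = 244
10000111 = 135
11011101 = 221
IP: 106.244.135.221


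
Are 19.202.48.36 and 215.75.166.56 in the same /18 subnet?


Mask: 255.255.192.0
19.202.48.36 AND mask = 19.202.0.0
215.75.166.56 AND mask = 215.75.128.0
No, different subnets (19.202.0.0 vs 215.75.128.0)


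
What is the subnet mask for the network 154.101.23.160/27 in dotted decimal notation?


/27 means 27 network bits, 5 host bits
Binary: 11111111111111111111111111100000
Mask: 255.255.255.224


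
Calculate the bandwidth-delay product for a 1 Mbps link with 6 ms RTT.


BDP = bandwidth * RTT
= 1 Mbps * 6 ms
= 1 * 1e6 * 6 / 1000 bits
= 6000 bits
= 750 bytes
BDP = 6000 bits (750 bytes)


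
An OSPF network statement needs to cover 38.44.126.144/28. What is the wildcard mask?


Subnet mask: 255.255.255.240
Wildcard = 255.255.255.255 - subnet mask
255 - 255 = 0
255 - 255 = 0
255 - 255 = 0
255 - 240 = 15
Wildcard: 0.0.0.15


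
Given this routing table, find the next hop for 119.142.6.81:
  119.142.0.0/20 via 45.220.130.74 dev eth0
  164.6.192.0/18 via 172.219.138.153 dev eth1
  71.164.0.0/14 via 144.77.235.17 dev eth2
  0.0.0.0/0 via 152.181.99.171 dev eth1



Longest prefix match for 119.142.6.81:
  /20 119.142.0.0: MATCH
  /18 164.6.192.0: no
  /14 71.164.0.0: no
  /0 0.0.0.0: MATCH
Selected: next-hop 45.220.130.74 via eth0 (matched /20)


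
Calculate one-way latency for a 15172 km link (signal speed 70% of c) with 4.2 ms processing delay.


Speed = 0.7 * 3e5 km/s = 210000 km/s
Propagation delay = 15172 / 210000 = 0.0722 s = 72.2476 ms
Processing delay = 4.2 ms
Total one-way latency = 76.4476 ms


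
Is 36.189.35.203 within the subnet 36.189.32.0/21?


Subnet network: 36.189.32.0
Test IP AND mask: 36.189.32.0
Yes, 36.189.35.203 is in 36.189.32.0/21


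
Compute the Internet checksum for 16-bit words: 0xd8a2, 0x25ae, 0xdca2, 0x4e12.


Sum all words (with carry folding):
+ 0xd8a2 = 0xd8a2
+ 0x25ae = 0xfe50
+ 0xdca2 = 0xdaf3
+ 0x4e12 = 0x2906
One's complement: ~0x2906
Checksum = 0xd6f9


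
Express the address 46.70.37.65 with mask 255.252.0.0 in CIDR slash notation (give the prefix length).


Binary: 11111111.11111100.00000000.00000000
Count leading 1s
Prefix: /14


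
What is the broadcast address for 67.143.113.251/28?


Network: 67.143.113.240/28
Host bits = 4
Set all host bits to 1:
Broadcast: 67.143.113.255


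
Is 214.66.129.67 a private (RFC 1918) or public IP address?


RFC 1918 private ranges:
  10.0.0.0/8 (10.0.0.0 - 10.255.255.255)
  172.16.0.0/12 (172.16.0.0 - 172.31.255.255)
  192.168.0.0/16 (192.168.0.0 - 192.168.255.255)
Public (not in any RFC 1918 range)


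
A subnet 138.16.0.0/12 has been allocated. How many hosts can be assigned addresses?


Host bits = 32 - 12 = 20
Total addresses = 2^20 = 1048576
Usable = total - 2 (network and broadcast)
Usable hosts: 1048574


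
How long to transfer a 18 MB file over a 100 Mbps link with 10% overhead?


Effective throughput = 100 * (1 - 10/100) = 90 Mbps
File size in Mb = 18 * 8 = 144 Mb
Time = 144 / 90
Time = 1.6 seconds


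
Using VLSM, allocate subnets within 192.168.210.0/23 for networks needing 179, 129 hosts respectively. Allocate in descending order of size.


179 hosts -> /24 (254 usable): 192.168.210.0/24
129 hosts -> /24 (254 usable): 192.168.211.0/24
Allocation: 192.168.210.0/24 (179 hosts, 254 usable); 192.168.211.0/24 (129 hosts, 254 usable)


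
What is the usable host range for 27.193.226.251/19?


Network: 27.193.224.0
Broadcast: 27.193.255.255
First usable = network + 1
Last usable = broadcast - 1
Range: 27.193.224.1 to 27.193.255.254


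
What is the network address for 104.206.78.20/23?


IP:   01101000.11001110.01001110.00010100
Mask: 11111111.11111111.11111110.00000000
AND operation:
Net:  01101000.11001110.01001110.00000000
Network: 104.206.78.0/23


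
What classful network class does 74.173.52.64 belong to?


First octet: 74
Binary: 01001010
0xxxxxxx -> Class A (1-126)
Class A, default mask 255.0.0.0 (/8)


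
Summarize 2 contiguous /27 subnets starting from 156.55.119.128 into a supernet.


Original prefix: /27
Number of subnets: 2 = 2^1
New prefix = 27 - 1 = 26
Supernet: 156.55.119.128/26


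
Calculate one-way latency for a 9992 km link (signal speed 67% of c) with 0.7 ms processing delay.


Speed = 0.67 * 3e5 km/s = 201000 km/s
Propagation delay = 9992 / 201000 = 0.0497 s = 49.7114 ms
Processing delay = 0.7 ms
Total one-way latency = 50.4114 ms


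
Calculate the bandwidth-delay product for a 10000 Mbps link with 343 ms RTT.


BDP = bandwidth * RTT
= 10000 Mbps * 343 ms
= 10000 * 1e6 * 343 / 1000 bits
= 3430000000 bits
= 428750000 bytes
= 418701.1719 KB
BDP = 3430000000 bits (428750000 bytes)


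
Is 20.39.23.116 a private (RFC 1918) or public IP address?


RFC 1918 private ranges:
  10.0.0.0/8 (10.0.0.0 - 10.255.255.255)
  172.16.0.0/12 (172.16.0.0 - 172.31.255.255)
  192.168.0.0/16 (192.168.0.0 - 192.168.255.255)
Public (not in any RFC 1918 range)


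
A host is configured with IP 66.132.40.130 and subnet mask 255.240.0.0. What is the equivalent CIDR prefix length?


Binary: 11111111.11110000.00000000.00000000
Count leading 1s
Prefix: /12


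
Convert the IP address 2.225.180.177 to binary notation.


2 = 00000010
225 = 11100001
180 = 10110100
177 = 10110001
Binary: 00000010.11100001.10110100.10110001


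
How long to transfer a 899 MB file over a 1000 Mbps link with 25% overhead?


Effective throughput = 1000 * (1 - 25/100) = 750 Mbps
File size in Mb = 899 * 8 = 7192 Mb
Time = 7192 / 750
Time = 9.5893 seconds


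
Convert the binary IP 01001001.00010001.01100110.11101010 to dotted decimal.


01001001 = 73
00010001 = 17
01100110 = 102
11101010 = 234
IP: 73.17.102.234


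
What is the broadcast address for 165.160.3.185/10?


Network: 165.128.0.0/10
Host bits = 22
Set all host bits to 1:
Broadcast: 165.191.255.255


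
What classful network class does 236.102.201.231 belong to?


First octet: 236
Binary: 11101100
1110xxxx -> Class D (224-239)
Class D (multicast), default mask N/A


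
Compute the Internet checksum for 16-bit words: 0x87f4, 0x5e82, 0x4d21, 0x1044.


Sum all words (with carry folding):
+ 0x87f4 = 0x87f4
+ 0x5e82 = 0xe676
+ 0x4d21 = 0x3398
+ 0x1044 = 0x43dc
One's complement: ~0x43dc
Checksum = 0xbc23


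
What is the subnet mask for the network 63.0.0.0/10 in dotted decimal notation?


/10 means 10 network bits, 22 host bits
Binary: 11111111110000000000000000000000
Mask: 255.192.0.0


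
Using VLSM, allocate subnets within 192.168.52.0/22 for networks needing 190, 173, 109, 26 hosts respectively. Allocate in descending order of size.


190 hosts -> /24 (254 usable): 192.168.52.0/24
173 hosts -> /24 (254 usable): 192.168.53.0/24
109 hosts -> /25 (126 usable): 192.168.54.0/25
26 hosts -> /27 (30 usable): 192.168.54.128/27
Allocation: 192.168.52.0/24 (190 hosts, 254 usable); 192.168.53.0/24 (173 hosts, 254 usable); 192.168.54.0/25 (109 hosts, 126 usable); 192.168.54.128/27 (26 hosts, 30 usable)


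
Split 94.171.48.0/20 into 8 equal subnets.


New prefix = 20 + 3 = 23
Each subnet has 512 addresses
  94.171.48.0/23
  94.171.50.0/23
  94.171.52.0/23
  94.171.54.0/23
  94.171.56.0/23
  94.171.58.0/23
  94.171.60.0/23
  94.171.62.0/23
Subnets: 94.171.48.0/23, 94.171.50.0/23, 94.171.52.0/23, 94.171.54.0/23, 94.171.56.0/23, 94.171.58.0/23, 94.171.60.0/23, 94.171.62.0/23


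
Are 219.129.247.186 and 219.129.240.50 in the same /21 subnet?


Mask: 255.255.248.0
219.129.247.186 AND mask = 219.129.240.0
219.129.240.50 AND mask = 219.129.240.0
Yes, same subnet (219.129.240.0)


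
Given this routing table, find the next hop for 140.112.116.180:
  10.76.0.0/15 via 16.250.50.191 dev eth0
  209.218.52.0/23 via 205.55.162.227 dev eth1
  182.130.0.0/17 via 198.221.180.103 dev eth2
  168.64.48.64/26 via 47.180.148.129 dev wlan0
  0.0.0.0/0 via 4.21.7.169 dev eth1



Longest prefix match for 140.112.116.180:
  /15 10.76.0.0: no
  /23 209.218.52.0: no
  /17 182.130.0.0: no
  /26 168.64.48.64: no
  /0 0.0.0.0: MATCH
Selected: next-hop 4.21.7.169 via eth1 (matched /0)


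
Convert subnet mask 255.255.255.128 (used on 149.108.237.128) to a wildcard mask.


Subnet mask: 255.255.255.128
Wildcard = 255.255.255.255 - subnet mask
255 - 255 = 0
255 - 255 = 0
255 - 255 = 0
255 - 128 = 127
Wildcard: 0.0.0.127


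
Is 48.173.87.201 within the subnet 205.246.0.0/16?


Subnet network: 205.246.0.0
Test IP AND mask: 48.173.0.0
No, 48.173.87.201 is not in 205.246.0.0/16


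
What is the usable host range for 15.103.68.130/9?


Network: 15.0.0.0
Broadcast: 15.127.255.255
First usable = network + 1
Last usable = broadcast - 1
Range: 15.0.0.1 to 15.127.255.254


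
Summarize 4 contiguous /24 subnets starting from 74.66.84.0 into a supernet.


Original prefix: /24
Number of subnets: 4 = 2^2
New prefix = 24 - 2 = 22
Supernet: 74.66.84.0/22


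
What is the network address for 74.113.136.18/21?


IP:   01001010.01110001.10001000.00010010
Mask: 11111111.11111111.11111000.00000000
AND operation:
Net:  01001010.01110001.10001000.00000000
Network: 74.113.136.0/21


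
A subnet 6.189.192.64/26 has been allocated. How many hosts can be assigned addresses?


Host bits = 32 - 26 = 6
Total addresses = 2^6 = 64
Usable = total - 2 (network and broadcast)
Usable hosts: 62


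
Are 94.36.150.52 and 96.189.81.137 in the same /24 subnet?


Mask: 255.255.255.0
94.36.150.52 AND mask = 94.36.150.0
96.189.81.137 AND mask = 96.189.81.0
No, different subnets (94.36.150.0 vs 96.189.81.0)


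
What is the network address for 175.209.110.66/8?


IP:   10101111.11010001.01101110.01000010
Mask: 11111111.00000000.00000000.00000000
AND operation:
Net:  10101111.00000000.00000000.00000000
Network: 175.0.0.0/8


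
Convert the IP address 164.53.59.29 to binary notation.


164 = 10100100
53 = 00110101
59 = 00111011
29 = 00011101
Binary: 10100100.00110101.00111011.00011101


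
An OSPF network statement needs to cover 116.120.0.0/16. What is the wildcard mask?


Subnet mask: 255.255.0.0
Wildcard = 255.255.255.255 - subnet mask
255 - 255 = 0
255 - 255 = 0
255 - 0 = 255
255 - 0 = 255
Wildcard: 0.0.255.255


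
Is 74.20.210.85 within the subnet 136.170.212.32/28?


Subnet network: 136.170.212.32
Test IP AND mask: 74.20.210.80
No, 74.20.210.85 is not in 136.170.212.32/28


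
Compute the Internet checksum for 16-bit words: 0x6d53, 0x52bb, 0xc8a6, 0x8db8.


Sum all words (with carry folding):
+ 0x6d53 = 0x6d53
+ 0x52bb = 0xc00e
+ 0xc8a6 = 0x88b5
+ 0x8db8 = 0x166e
One's complement: ~0x166e
Checksum = 0xe991


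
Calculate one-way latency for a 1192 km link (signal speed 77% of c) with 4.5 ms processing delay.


Speed = 0.77 * 3e5 km/s = 231000 km/s
Propagation delay = 1192 / 231000 = 0.0052 s = 5.1602 ms
Processing delay = 4.5 ms
Total one-way latency = 9.6602 ms


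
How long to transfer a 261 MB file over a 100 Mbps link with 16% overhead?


Effective throughput = 100 * (1 - 16/100) = 84 Mbps
File size in Mb = 261 * 8 = 2088 Mb
Time = 2088 / 84
Time = 24.8571 seconds
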